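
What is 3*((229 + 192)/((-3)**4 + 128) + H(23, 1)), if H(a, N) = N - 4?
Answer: -618/209 ≈ -2.9569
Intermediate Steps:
H(a, N) = -4 + N
3*((229 + 192)/((-3)**4 + 128) + H(23, 1)) = 3*((229 + 192)/((-3)**4 + 128) + (-4 + 1)) = 3*(421/(81 + 128) - 3) = 3*(421/209 - 3) = 3*(-206/209) = -618/209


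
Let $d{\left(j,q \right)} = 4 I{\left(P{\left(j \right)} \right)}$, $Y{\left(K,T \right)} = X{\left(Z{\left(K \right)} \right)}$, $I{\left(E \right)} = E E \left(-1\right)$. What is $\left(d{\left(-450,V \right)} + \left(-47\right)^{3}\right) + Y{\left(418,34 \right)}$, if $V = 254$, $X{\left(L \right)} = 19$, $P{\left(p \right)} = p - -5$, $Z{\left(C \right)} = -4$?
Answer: $-895904$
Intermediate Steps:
$P{\left(p \right)} = 5 + p$ ($P{\left(p \right)} = p + 5 = 5 + p$)
$I{\left(E \right)} = - E^{2}$ ($I{\left(E \right)} = E^{2} \left(-1\right) = - E^{2}$)
$Y{\left(K,T \right)} = 19$
$d{\left(j,q \right)} = - 4 \left(5 + j\right)^{2}$ ($d{\left(j,q \right)} = 4 \left(- \left(5 + j\right)^{2}\right) = - 4 \left(5 + j\right)^{2}$)
$\left(d{\left(-450,V \right)} + \left(-47\right)^{3}\right) + Y{\left(418,34 \right)} = \left(- 4 \left(5 - 450\right)^{2} + \left(-47\right)^{3}\right) + 19 = \left(- 4 \left(-445\right)^{2} - 103823\right) + 19 = \left(\left(-4\right) 198025 - 103823\right) + 19 = \left(-792100 - 103823\right) + 19 = -895923 + 19 = -895904$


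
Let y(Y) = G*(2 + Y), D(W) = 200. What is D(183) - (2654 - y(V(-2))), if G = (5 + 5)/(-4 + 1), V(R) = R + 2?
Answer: -7382/3 ≈ -2460.7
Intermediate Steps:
V(R) = 2 + R
G = -10/3 (G = 10/(-3) = 10*(-⅓) = -10/3 ≈ -3.3333)
y(Y) = -20/3 - 10*Y/3 (y(Y) = -10*(2 + Y)/3 = -20/3 - 10*Y/3)
D(183) - (2654 - y(V(-2))) = 200 - (2654 - (-20/3 - 10*(2 - 2)/3)) = 200 - (2654 - (-20/3 - 10/3*0)) = 200 - (2654 - (-20/3 + 0)) = 200 - (2654 - 1*(-20/3)) = 200 - (2654 + 20/3) = 200 - 1*7982/3 = 200 - 7982/3 = -7382/3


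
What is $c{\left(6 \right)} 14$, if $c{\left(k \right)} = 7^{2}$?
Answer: $686$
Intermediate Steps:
$c{\left(k \right)} = 49$
$c{\left(6 \right)} 14 = 49 \cdot 14 = 686$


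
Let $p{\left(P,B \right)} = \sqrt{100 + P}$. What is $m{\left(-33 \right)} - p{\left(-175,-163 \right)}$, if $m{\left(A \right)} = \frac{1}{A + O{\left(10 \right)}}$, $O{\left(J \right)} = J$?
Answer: $- \frac{1}{23} - 5 i \sqrt{3} \approx -0.043478 - 8.6602 i$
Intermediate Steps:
$m{\left(A \right)} = \frac{1}{10 + A}$ ($m{\left(A \right)} = \frac{1}{A + 10} = \frac{1}{10 + A}$)
$m{\left(-33 \right)} - p{\left(-175,-163 \right)} = \frac{1}{10 - 33} - \sqrt{100 - 175} = \frac{1}{-23} - \sqrt{-75} = - \frac{1}{23} - 5 i \sqrt{3}$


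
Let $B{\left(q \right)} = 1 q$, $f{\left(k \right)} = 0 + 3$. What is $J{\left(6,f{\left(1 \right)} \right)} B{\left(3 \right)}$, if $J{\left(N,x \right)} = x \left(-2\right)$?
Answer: $-18$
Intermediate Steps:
$f{\left(k \right)} = 3$
$B{\left(q \right)} = q$
$J{\left(N,x \right)} = - 2 x$
$J{\left(6,f{\left(1 \right)} \right)} B{\left(3 \right)} = \left(-2\right) 3 \cdot 3 = \left(-6\right) 3 = -18$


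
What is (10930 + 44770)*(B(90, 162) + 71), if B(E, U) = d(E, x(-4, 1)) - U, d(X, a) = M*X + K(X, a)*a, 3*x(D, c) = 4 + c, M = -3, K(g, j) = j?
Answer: -179576800/9 ≈ -1.9953e+7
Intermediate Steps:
x(D, c) = 4/3 + c/3 (x(D, c) = (4 + c)/3 = 4/3 + c/3)
d(X, a) = a² - 3*X (d(X, a) = -3*X + a*a = -3*X + a² = a² - 3*X)
B(E, U) = 25/9 - U - 3*E (B(E, U) = ((4/3 + (⅓)*1)² - 3*E) - U = ((4/3 + ⅓)² - 3*E) - U = ((5/3)² - 3*E) - U = (25/9 - 3*E) - U = 25/9 - U - 3*E)
(10930 + 44770)*(B(90, 162) + 71) = (10930 + 44770)*((25/9 - 1*162 - 3*90) + 71) = 55700*((25/9 - 162 - 270) + 71) = 55700*(-3863/9 + 71) = 55700*(-3224/9) = -179576800/9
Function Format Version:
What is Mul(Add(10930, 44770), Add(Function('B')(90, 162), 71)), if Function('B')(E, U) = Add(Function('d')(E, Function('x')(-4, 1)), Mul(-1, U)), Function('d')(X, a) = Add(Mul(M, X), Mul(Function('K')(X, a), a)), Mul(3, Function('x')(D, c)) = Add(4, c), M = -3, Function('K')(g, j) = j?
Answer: Rational(-179576800, 9) ≈ -1.9953e+7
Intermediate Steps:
Function('x')(D, c) = Add(Rational(4, 3), Mul(Rational(1, 3), c)) (Function('x')(D, c) = Mul(Rational(1, 3), Add(4, c)) = Add(Rational(4, 3), Mul(Rational(1, 3), c)))
Function('d')(X, a) = Add(Pow(a, 2), Mul(-3, X)) (Function('d')(X, a) = Add(Mul(-3, X), Mul(a, a)) = Add(Mul(-3, X), Pow(a, 2)) = Add(Pow(a, 2), Mul(-3, X)))
Function('B')(E, U) = Add(Rational(25, 9), Mul(-1, U), Mul(-3, E)) (Function('B')(E, U) = Add(Add(Pow(Add(Rational(4, 3), Mul(Rational(1, 3), 1)), 2), Mul(-3, E)), Mul(-1, U)) = Add(Add(Pow(Add(Rational(4, 3), Rational(1, 3)), 2), Mul(-3, E)), Mul(-1, U)) = Add(Add(Pow(Rational(5, 3), 2), Mul(-3, E)), Mul(-1, U)) = Add(Add(Rational(25, 9), Mul(-3, E)), Mul(-1, U)) = Add(Rational(25, 9), Mul(-1, U), Mul(-3, E)))
Mul(Add(10930, 44770), Add(Function('B')(90, 162), 71)) = Mul(Add(10930, 44770), Add(Add(Rational(25, 9), Mul(-1, 162), Mul(-3, 90)), 71)) = Mul(55700, Add(Add(Rational(25, 9), -162, -270), 71)) = Mul(55700, Add(Rational(-3863, 9), 71)) = Mul(55700, Rational(-3224, 9)) = Rational(-179576800, 9)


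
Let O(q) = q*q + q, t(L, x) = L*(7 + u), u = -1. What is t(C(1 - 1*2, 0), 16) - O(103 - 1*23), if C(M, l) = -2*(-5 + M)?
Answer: -6408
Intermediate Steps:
C(M, l) = 10 - 2*M
t(L, x) = 6*L (t(L, x) = L*(7 - 1) = L*6 = 6*L)
O(q) = q + q² (O(q) = q² + q = q + q²)
t(C(1 - 1*2, 0), 16) - O(103 - 1*23) = 6*(10 - 2*(1 - 1*2)) - (103 - 1*23)*(1 + (103 - 1*23)) = 6*(10 - 2*(1 - 2)) - (103 - 23)*(1 + (103 - 23)) = 6*(10 - 2*(-1)) - 80*(1 + 80) = 6*(10 + 2) - 80*81 = 6*12 - 1*6480 = 72 - 6480 = -6408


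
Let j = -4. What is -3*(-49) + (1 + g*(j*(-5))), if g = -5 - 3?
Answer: -12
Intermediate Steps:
g = -8
-3*(-49) + (1 + g*(j*(-5))) = -3*(-49) + (1 - (-32)*(-5)) = 147 + (1 - 8*20) = 147 + (1 - 160) = 147 - 159 = -12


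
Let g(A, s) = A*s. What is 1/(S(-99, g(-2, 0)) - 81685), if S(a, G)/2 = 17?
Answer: -1/81651 ≈ -1.2247e-5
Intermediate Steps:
S(a, G) = 34 (S(a, G) = 2*17 = 34)
1/(S(-99, g(-2, 0)) - 81685) = 1/(34 - 81685) = 1/(-81651) = -1/81651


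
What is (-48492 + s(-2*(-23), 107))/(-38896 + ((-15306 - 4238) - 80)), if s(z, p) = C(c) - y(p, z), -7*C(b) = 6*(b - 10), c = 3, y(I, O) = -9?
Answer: 4407/5320 ≈ 0.82838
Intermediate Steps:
C(b) = 60/7 - 6*b/7 (C(b) = -6*(b - 10)/7 = -6*(-10 + b)/7 = -(-60 + 6*b)/7 = 60/7 - 6*b/7)
s(z, p) = 15 (s(z, p) = (60/7 - 6/7*3) - 1*(-9) = (60/7 - 18/7) + 9 = 6 + 9 = 15)
(-48492 + s(-2*(-23), 107))/(-38896 + ((-15306 - 4238) - 80)) = (-48492 + 15)/(-38896 + ((-15306 - 4238) - 80)) = -48477/(-38896 + (-19544 - 80)) = -48477/(-38896 - 19624) = -48477/(-58520) = -48477*(-1/58520) = 4407/5320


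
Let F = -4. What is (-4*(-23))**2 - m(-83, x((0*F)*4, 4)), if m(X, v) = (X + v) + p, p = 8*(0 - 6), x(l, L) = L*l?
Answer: 8595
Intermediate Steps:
p = -48 (p = 8*(-6) = -48)
m(X, v) = -48 + X + v (m(X, v) = (X + v) - 48 = -48 + X + v)
(-4*(-23))**2 - m(-83, x((0*F)*4, 4)) = (-4*(-23))**2 - (-48 - 83 + 4*((0*(-4))*4)) = 92**2 - (-48 - 83 + 4*(0*4)) = 8464 - (-48 - 83 + 4*0) = 8464 - (-48 - 83 + 0) = 8464 - 1*(-131) = 8464 + 131 = 8595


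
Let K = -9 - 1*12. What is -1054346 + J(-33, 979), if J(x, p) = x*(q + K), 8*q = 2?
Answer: -4214645/4 ≈ -1.0537e+6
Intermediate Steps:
q = ¼ (q = (⅛)*2 = ¼ ≈ 0.25000)
K = -21 (K = -9 - 12 = -21)
J(x, p) = -83*x/4 (J(x, p) = x*(¼ - 21) = x*(-83/4) = -83*x/4)
-1054346 + J(-33, 979) = -1054346 - 83/4*(-33) = -1054346 + 2739/4 = -4214645/4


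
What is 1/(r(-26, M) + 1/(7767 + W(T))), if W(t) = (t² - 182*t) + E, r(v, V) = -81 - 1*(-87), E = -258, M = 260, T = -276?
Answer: 133917/803503 ≈ 0.16667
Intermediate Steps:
r(v, V) = 6 (r(v, V) = -81 + 87 = 6)
W(t) = -258 + t² - 182*t (W(t) = (t² - 182*t) - 258 = -258 + t² - 182*t)
1/(r(-26, M) + 1/(7767 + W(T))) = 1/(6 + 1/(7767 + (-258 + (-276)² - 182*(-276)))) = 1/(6 + 1/(7767 + (-258 + 76176 + 50232))) = 1/(6 + 1/(7767 + 126150)) = 1/(6 + 1/133917) = 1/(803503/133917) = 133917/803503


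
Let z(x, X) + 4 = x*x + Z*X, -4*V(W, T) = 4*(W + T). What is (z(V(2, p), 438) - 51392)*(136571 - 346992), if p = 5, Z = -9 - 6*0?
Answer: 11633966669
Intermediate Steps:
Z = -9 (Z = -9 + 0 = -9)
V(W, T) = -T - W (V(W, T) = -(W + T) = -(T + W) = -(4*T + 4*W)/4 = -T - W)
z(x, X) = -4 + x² - 9*X (z(x, X) = -4 + (x*x - 9*X) = -4 + (x² - 9*X) = -4 + x² - 9*X)
(z(V(2, p), 438) - 51392)*(136571 - 346992) = ((-4 + (-1*5 - 1*2)² - 9*438) - 51392)*(136571 - 346992) = ((-4 + (-5 - 2)² - 3942) - 51392)*(-210421) = ((-4 + (-7)² - 3942) - 51392)*(-210421) = ((-4 + 49 - 3942) - 51392)*(-210421) = (-3897 - 51392)*(-210421) = -55289*(-210421) = 11633966669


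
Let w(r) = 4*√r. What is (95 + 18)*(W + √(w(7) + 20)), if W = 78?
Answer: 8814 + 226*√(5 + √7) ≈ 9438.9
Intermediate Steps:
(95 + 18)*(W + √(w(7) + 20)) = (95 + 18)*(78 + √(4*√7 + 20)) = 113*(78 + √(20 + 4*√7)) = 8814 + 113*√(20 + 4*√7)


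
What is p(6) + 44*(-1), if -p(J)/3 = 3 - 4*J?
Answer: 19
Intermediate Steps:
p(J) = -9 + 12*J (p(J) = -3*(3 - 4*J) = -9 + 12*J)
p(6) + 44*(-1) = (-9 + 12*6) + 44*(-1) = (-9 + 72) - 44 = 63 - 44 = 19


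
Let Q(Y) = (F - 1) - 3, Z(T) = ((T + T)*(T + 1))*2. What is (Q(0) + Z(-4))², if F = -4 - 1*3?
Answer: 1369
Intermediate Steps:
F = -7 (F = -4 - 3 = -7)
Z(T) = 4*T*(1 + T) (Z(T) = ((2*T)*(1 + T))*2 = (2*T*(1 + T))*2 = 4*T*(1 + T))
Q(Y) = -11 (Q(Y) = (-7 - 1) - 3 = -8 - 3 = -11)
(Q(0) + Z(-4))² = (-11 + 4*(-4)*(1 - 4))² = (-11 + 4*(-4)*(-3))² = (-11 + 48)² = 37² = 1369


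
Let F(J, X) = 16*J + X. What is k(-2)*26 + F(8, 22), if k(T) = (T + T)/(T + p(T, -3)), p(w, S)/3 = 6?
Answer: 287/2 ≈ 143.50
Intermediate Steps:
F(J, X) = X + 16*J
p(w, S) = 18 (p(w, S) = 3*6 = 18)
k(T) = 2*T/(18 + T) (k(T) = (T + T)/(T + 18) = (2*T)/(18 + T) = 2*T/(18 + T))
k(-2)*26 + F(8, 22) = (2*(-2)/(18 - 2))*26 + (22 + 16*8) = (2*(-2)/16)*26 + (22 + 128) = (2*(-2)*(1/16))*26 + 150 = -¼*26 + 150 = -13/2 + 150 = 287/2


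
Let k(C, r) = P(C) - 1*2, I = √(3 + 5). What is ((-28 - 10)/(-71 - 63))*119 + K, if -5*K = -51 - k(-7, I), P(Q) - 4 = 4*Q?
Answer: 2596/67 ≈ 38.746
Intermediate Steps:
I = 2*√2 (I = √8 = 2*√2 ≈ 2.8284)
P(Q) = 4 + 4*Q
k(C, r) = 2 + 4*C (k(C, r) = (4 + 4*C) - 1*2 = (4 + 4*C) - 2 = 2 + 4*C)
K = 5 (K = -(-51 - (2 + 4*(-7)))/5 = -(-51 - (2 - 28))/5 = -(-51 - 1*(-26))/5 = -(-51 + 26)/5 = -⅕*(-25) = 5)
((-28 - 10)/(-71 - 63))*119 + K = ((-28 - 10)/(-71 - 63))*119 + 5 = -38/(-134)*119 + 5 = -38*(-1/134)*119 + 5 = (19/67)*119 + 5 = 2261/67 + 5 = 2596/67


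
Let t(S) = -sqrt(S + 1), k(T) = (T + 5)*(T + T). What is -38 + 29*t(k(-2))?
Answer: -38 - 29*I*sqrt(11) ≈ -38.0 - 96.182*I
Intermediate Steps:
k(T) = 2*T*(5 + T) (k(T) = (5 + T)*(2*T) = 2*T*(5 + T))
t(S) = -sqrt(1 + S)
-38 + 29*t(k(-2)) = -38 + 29*(-sqrt(1 + 2*(-2)*(5 - 2))) = -38 + 29*(-sqrt(1 + 2*(-2)*3)) = -38 + 29*(-sqrt(1 - 12)) = -38 + 29*(-sqrt(-11)) = -38 + 29*(-I*sqrt(11)) = -38 - 29*I*sqrt(11)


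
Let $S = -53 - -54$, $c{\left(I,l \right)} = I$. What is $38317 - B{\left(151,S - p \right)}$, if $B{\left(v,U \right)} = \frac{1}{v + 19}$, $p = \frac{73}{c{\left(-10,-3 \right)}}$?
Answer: $\frac{6513889}{170} \approx 38317.0$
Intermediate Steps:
$S = 1$ ($S = -53 + 54 = 1$)
$p = - \frac{73}{10}$ ($p = \frac{73}{-10} = 73 \left(- \frac{1}{10}\right) = - \frac{73}{10} \approx -7.3$)
$B{\left(v,U \right)} = \frac{1}{19 + v}$
$38317 - B{\left(151,S - p \right)} = 38317 - \frac{1}{19 + 151} = 38317 - \frac{1}{170} = \frac{6513889}{170}$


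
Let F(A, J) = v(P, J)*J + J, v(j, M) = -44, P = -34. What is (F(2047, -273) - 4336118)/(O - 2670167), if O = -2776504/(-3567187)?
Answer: 15425868551873/9524982233725 ≈ 1.6195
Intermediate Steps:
O = 2776504/3567187 (O = -2776504*(-1/3567187) = 2776504/3567187 ≈ 0.77835)
F(A, J) = -43*J (F(A, J) = -44*J + J = -43*J)
(F(2047, -273) - 4336118)/(O - 2670167) = (-43*(-273) - 4336118)/(2776504/3567187 - 2670167) = (11739 - 4336118)/(-9524982233725/3567187) = -4324379*(-3567187/9524982233725) = 15425868551873/9524982233725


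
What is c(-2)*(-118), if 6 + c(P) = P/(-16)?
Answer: 2773/4 ≈ 693.25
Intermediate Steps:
c(P) = -6 - P/16 (c(P) = -6 + P/(-16) = -6 + P*(-1/16) = -6 - P/16)
c(-2)*(-118) = (-6 - 1/16*(-2))*(-118) = (-6 + ⅛)*(-118) = -47/8*(-118) = 2773/4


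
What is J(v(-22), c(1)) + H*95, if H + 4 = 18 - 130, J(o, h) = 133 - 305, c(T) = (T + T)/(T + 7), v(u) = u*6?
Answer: -11192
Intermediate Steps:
v(u) = 6*u
c(T) = 2*T/(7 + T) (c(T) = (2*T)/(7 + T) = 2*T/(7 + T))
J(o, h) = -172
H = -116 (H = -4 + (18 - 130) = -4 - 112 = -116)
J(v(-22), c(1)) + H*95 = -172 - 116*95 = -172 - 11020 = -11192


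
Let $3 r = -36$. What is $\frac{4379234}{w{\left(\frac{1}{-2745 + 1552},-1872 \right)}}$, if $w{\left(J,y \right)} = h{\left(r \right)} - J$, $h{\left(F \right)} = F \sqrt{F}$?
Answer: $\frac{5224426162 i}{i + 28632 \sqrt{3}} \approx 2.1243 + 1.0535 \cdot 10^{5} i$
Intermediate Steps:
$r = -12$ ($r = \frac{1}{3} \left(-36\right) = -12$)
$h{\left(F \right)} = F^{\frac{3}{2}}$
$w{\left(J,y \right)} = - J - 24 i \sqrt{3}$ ($w{\left(J,y \right)} = \left(-12\right)^{\frac{3}{2}} - J = - 24 i \sqrt{3} - J = - J - 24 i \sqrt{3}$)
$\frac{4379234}{w{\left(\frac{1}{-2745 + 1552},-1872 \right)}} = \frac{4379234}{- \frac{1}{-2745 + 1552} - 24 i \sqrt{3}} = \frac{4379234}{- \frac{1}{-1193} - 24 i \sqrt{3}} = \frac{4379234}{\left(-1\right) \left(- \frac{1}{1193}\right) - 24 i \sqrt{3}} = \frac{4379234}{\frac{1}{1193} - 24 i \sqrt{3}}$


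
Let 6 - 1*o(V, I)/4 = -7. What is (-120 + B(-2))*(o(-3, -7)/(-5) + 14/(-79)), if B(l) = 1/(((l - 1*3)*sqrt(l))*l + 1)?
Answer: 100769182/79395 + 8356*I*sqrt(2)/15879 ≈ 1269.2 + 0.7442*I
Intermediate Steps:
o(V, I) = 52 (o(V, I) = 24 - 4*(-7) = 24 + 28 = 52)
B(l) = 1/(1 + l**(3/2)*(-3 + l)) (B(l) = 1/(((l - 3)*sqrt(l))*l + 1) = 1/(((-3 + l)*sqrt(l))*l + 1) = 1/((sqrt(l)*(-3 + l))*l + 1) = 1/(l**(3/2)*(-3 + l) + 1) = 1/(1 + l**(3/2)*(-3 + l)))
(-120 + B(-2))*(o(-3, -7)/(-5) + 14/(-79)) = (-120 + 1/(1 + (-2)**(5/2) - (-6)*I*sqrt(2)))*(52/(-5) + 14/(-79)) = (-120 + 1/(1 + 4*I*sqrt(2) - (-6)*I*sqrt(2)))*(52*(-1/5) + 14*(-1/79)) = (-120 + 1/(1 + 4*I*sqrt(2) + 6*I*sqrt(2)))*(-52/5 - 14/79) = (-120 + 1/(1 + 10*I*sqrt(2)))*(-4178/395) = 100272/79 - 4178/(395*(1 + 10*I*sqrt(2)))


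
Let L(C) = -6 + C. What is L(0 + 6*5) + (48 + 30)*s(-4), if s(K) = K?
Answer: -288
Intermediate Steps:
L(0 + 6*5) + (48 + 30)*s(-4) = (-6 + (0 + 6*5)) + (48 + 30)*(-4) = (-6 + (0 + 30)) + 78*(-4) = (-6 + 30) - 312 = 24 - 312 = -288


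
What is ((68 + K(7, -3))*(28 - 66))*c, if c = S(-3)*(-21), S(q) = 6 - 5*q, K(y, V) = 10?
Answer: 1307124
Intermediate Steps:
c = -441 (c = (6 - 5*(-3))*(-21) = (6 + 15)*(-21) = 21*(-21) = -441)
((68 + K(7, -3))*(28 - 66))*c = ((68 + 10)*(28 - 66))*(-441) = (78*(-38))*(-441) = -2964*(-441) = 1307124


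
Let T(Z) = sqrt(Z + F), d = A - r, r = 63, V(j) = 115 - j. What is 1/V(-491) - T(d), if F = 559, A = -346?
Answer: 1/606 - 5*sqrt(6) ≈ -12.246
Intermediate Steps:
d = -409 (d = -346 - 1*63 = -346 - 63 = -409)
T(Z) = sqrt(559 + Z) (T(Z) = sqrt(Z + 559) = sqrt(559 + Z))
1/V(-491) - T(d) = 1/(115 - 1*(-491)) - sqrt(559 - 409) = 1/(115 + 491) - sqrt(150) = 1/606 - 5*sqrt(6)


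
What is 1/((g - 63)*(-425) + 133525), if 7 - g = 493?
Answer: 1/366850 ≈ 2.7259e-6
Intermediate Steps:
g = -486 (g = 7 - 1*493 = 7 - 493 = -486)
1/((g - 63)*(-425) + 133525) = 1/((-486 - 63)*(-425) + 133525) = 1/(-549*(-425) + 133525) = 1/(233325 + 133525) = 1/366850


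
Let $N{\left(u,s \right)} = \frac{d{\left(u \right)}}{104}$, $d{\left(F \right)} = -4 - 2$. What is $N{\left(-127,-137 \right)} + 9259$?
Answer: $\frac{481465}{52} \approx 9258.9$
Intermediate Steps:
$d{\left(F \right)} = -6$
$N{\left(u,s \right)} = - \frac{3}{52}$ ($N{\left(u,s \right)} = - \frac{6}{104} = \left(-6\right) \frac{1}{104} = - \frac{3}{52}$)
$N{\left(-127,-137 \right)} + 9259 = - \frac{3}{52} + 9259 = \frac{481465}{52}$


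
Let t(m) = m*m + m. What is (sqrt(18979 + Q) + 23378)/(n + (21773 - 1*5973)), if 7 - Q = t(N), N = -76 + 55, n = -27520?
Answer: -11689/5860 - sqrt(18566)/11720 ≈ -2.0063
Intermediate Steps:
N = -21
t(m) = m + m**2 (t(m) = m**2 + m = m + m**2)
Q = -413 (Q = 7 - (-21)*(1 - 21) = 7 - (-21)*(-20) = 7 - 1*420 = 7 - 420 = -413)
(sqrt(18979 + Q) + 23378)/(n + (21773 - 1*5973)) = (sqrt(18979 - 413) + 23378)/(-27520 + (21773 - 1*5973)) = (sqrt(18566) + 23378)/(-27520 + (21773 - 5973)) = (23378 + sqrt(18566))/(-27520 + 15800) = (23378 + sqrt(18566))/(-11720) = (23378 + sqrt(18566))*(-1/11720) = -11689/5860 - sqrt(18566)/11720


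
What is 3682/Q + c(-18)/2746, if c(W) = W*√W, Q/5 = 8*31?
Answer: 1841/620 - 27*I*√2/1373 ≈ 2.9694 - 0.02781*I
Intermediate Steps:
Q = 1240 (Q = 5*(8*31) = 5*248 = 1240)
c(W) = W^(3/2)
3682/Q + c(-18)/2746 = 3682/1240 + (-18)^(3/2)/2746 = 3682*(1/1240) - 54*I*√2*(1/2746) = 1841/620 - 27*I*√2/1373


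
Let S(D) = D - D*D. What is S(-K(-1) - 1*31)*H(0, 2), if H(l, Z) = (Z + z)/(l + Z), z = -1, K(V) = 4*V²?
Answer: -630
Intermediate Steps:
H(l, Z) = (-1 + Z)/(Z + l) (H(l, Z) = (Z - 1)/(l + Z) = (-1 + Z)/(Z + l))
S(D) = D - D²
S(-K(-1) - 1*31)*H(0, 2) = ((-4*(-1)² - 1*31)*(1 - (-4*(-1)² - 1*31)))*((-1 + 2)/(2 + 0)) = ((-4 - 31)*(1 - (-4 - 31)))*(1/2) = ((-1*4 - 31)*(1 - (-1*4 - 31)))*((½)*1) = ((-4 - 31)*(1 - (-4 - 31)))*(½) = -35*(1 - 1*(-35))*(½) = -35*(1 + 35)*(½) = -35*36*(½) = -1260*½ = -630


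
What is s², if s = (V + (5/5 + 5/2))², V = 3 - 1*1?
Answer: 14641/16 ≈ 915.06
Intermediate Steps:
V = 2 (V = 3 - 1 = 2)
s = 121/4 (s = (2 + (5/5 + 5/2))² = (2 + (5*(⅕) + 5*(½)))² = (2 + (1 + 5/2))² = (2 + 7/2)² = (11/2)² = 121/4 ≈ 30.250)
s² = (121/4)² = 14641/16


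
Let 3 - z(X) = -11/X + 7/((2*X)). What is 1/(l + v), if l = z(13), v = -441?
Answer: -26/11373 ≈ -0.0022861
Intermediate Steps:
z(X) = 3 + 15/(2*X) (z(X) = 3 - (-11/X + 7/((2*X))) = 3 - (-11/X + 7*(1/(2*X))) = 3 - (-11/X + 7/(2*X)) = 3 - (-15)/(2*X) = 3 + 15/(2*X))
l = 93/26 (l = 3 + (15/2)/13 = 3 + (15/2)*(1/13) = 3 + 15/26 = 93/26 ≈ 3.5769)
1/(l + v) = 1/(93/26 - 441) = 1/(-11373/26) = -26/11373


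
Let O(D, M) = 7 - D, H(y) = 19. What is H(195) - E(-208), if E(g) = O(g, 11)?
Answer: -196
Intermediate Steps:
E(g) = 7 - g
H(195) - E(-208) = 19 - (7 - 1*(-208)) = 19 - (7 + 208) = 19 - 1*215 = 19 - 215 = -196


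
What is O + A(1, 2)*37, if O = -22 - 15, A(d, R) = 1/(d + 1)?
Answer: -37/2 ≈ -18.500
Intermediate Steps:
A(d, R) = 1/(1 + d)
O = -37
O + A(1, 2)*37 = -37 + 37/(1 + 1) = -37 + 37/2 = -37/2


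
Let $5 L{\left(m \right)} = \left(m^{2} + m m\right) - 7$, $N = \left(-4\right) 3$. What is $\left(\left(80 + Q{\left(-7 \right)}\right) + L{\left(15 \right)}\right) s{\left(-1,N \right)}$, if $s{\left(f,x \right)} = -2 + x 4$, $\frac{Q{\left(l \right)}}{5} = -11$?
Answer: $-5680$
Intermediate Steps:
$Q{\left(l \right)} = -55$ ($Q{\left(l \right)} = 5 \left(-11\right) = -55$)
$N = -12$
$s{\left(f,x \right)} = -2 + 4 x$
$L{\left(m \right)} = - \frac{7}{5} + \frac{2 m^{2}}{5}$ ($L{\left(m \right)} = \frac{\left(m^{2} + m m\right) - 7}{5} = \frac{\left(m^{2} + m^{2}\right) - 7}{5} = \frac{2 m^{2} - 7}{5} = \frac{-7 + 2 m^{2}}{5} = - \frac{7}{5} + \frac{2 m^{2}}{5}$)
$\left(\left(80 + Q{\left(-7 \right)}\right) + L{\left(15 \right)}\right) s{\left(-1,N \right)} = \left(\left(80 - 55\right) - \left(\frac{7}{5} - \frac{2 \cdot 15^{2}}{5}\right)\right) \left(-2 + 4 \left(-12\right)\right) = \left(25 + \left(- \frac{7}{5} + \frac{2}{5} \cdot 225\right)\right) \left(-2 - 48\right) = \left(25 + \left(- \frac{7}{5} + 90\right)\right) \left(-50\right) = \left(25 + \frac{443}{5}\right) \left(-50\right) = \frac{568}{5} \left(-50\right) = -5680$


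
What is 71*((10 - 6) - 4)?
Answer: 0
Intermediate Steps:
71*((10 - 6) - 4) = 71*(4 - 4) = 71*0 = 0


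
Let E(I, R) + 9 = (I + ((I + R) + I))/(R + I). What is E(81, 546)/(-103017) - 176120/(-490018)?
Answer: 1896376921742/5275179259977 ≈ 0.35949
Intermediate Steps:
E(I, R) = -9 + (R + 3*I)/(I + R) (E(I, R) = -9 + (I + ((I + R) + I))/(R + I) = -9 + (I + (R + 2*I))/(I + R) = -9 + (R + 3*I)/(I + R))
E(81, 546)/(-103017) - 176120/(-490018) = (2*(-4*546 - 3*81)/(81 + 546))/(-103017) - 176120/(-490018) = (2*(-2184 - 243)/627)*(-1/103017) - 176120*(-1/490018) = (2*(1/627)*(-2427))*(-1/103017) + 88060/245009 = -1618/209*(-1/103017) + 88060/245009 = 1618/21530553 + 88060/245009 = 1896376921742/5275179259977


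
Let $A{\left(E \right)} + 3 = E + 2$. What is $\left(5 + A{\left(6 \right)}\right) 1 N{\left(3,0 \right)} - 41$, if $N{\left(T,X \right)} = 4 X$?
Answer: $-41$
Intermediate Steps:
$A{\left(E \right)} = -1 + E$ ($A{\left(E \right)} = -3 + \left(E + 2\right) = -3 + \left(2 + E\right) = -1 + E$)
$\left(5 + A{\left(6 \right)}\right) 1 N{\left(3,0 \right)} - 41 = \left(5 + \left(-1 + 6\right)\right) 1 \cdot 4 \cdot 0 - 41 = \left(5 + 5\right) 1 \cdot 0 - 41 = 10 \cdot 1 \cdot 0 - 41 = 10 \cdot 0 - 41 = 0 - 41 = -41$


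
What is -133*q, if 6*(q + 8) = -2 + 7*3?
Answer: 3857/6 ≈ 642.83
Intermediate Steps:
q = -29/6 (q = -8 + (-2 + 7*3)/6 = -8 + (-2 + 21)/6 = -8 + (⅙)*19 = -8 + 19/6 = -29/6 ≈ -4.8333)
-133*q = -133*(-29/6) = 3857/6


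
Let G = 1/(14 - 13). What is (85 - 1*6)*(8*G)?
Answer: 632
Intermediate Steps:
G = 1 (G = 1/1 = 1)
(85 - 1*6)*(8*G) = (85 - 1*6)*(8*1) = (85 - 6)*8 = 79*8 = 632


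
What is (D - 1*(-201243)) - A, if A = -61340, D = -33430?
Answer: 229153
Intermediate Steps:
(D - 1*(-201243)) - A = (-33430 - 1*(-201243)) - 1*(-61340) = (-33430 + 201243) + 61340 = 167813 + 61340 = 229153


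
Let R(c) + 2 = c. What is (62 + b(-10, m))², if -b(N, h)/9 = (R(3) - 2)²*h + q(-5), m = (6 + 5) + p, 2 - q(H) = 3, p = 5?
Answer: 5329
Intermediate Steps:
R(c) = -2 + c
q(H) = -1 (q(H) = 2 - 1*3 = 2 - 3 = -1)
m = 16 (m = (6 + 5) + 5 = 11 + 5 = 16)
b(N, h) = 9 - 9*h (b(N, h) = -9*(((-2 + 3) - 2)²*h - 1) = -9*((1 - 2)²*h - 1) = -9*((-1)²*h - 1) = -9*(1*h - 1) = -9*(h - 1) = -9*(-1 + h) = 9 - 9*h)
(62 + b(-10, m))² = (62 + (9 - 9*16))² = (62 + (9 - 144))² = (62 - 135)² = (-73)² = 5329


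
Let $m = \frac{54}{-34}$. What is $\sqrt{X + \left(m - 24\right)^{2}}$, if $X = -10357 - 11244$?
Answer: $\frac{2 i \sqrt{1513366}}{17} \approx 144.73 i$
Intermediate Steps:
$m = - \frac{27}{17}$ ($m = 54 \left(- \frac{1}{34}\right) = - \frac{27}{17} \approx -1.5882$)
$X = -21601$ ($X = -10357 - 11244 = -21601$)
$\sqrt{X + \left(m - 24\right)^{2}} = \sqrt{-21601 + \left(- \frac{27}{17} - 24\right)^{2}} = \sqrt{-21601 + \left(- \frac{435}{17}\right)^{2}} = \sqrt{-21601 + \frac{189225}{289}} = \sqrt{- \frac{6053464}{289}} = \frac{2 i \sqrt{1513366}}{17}$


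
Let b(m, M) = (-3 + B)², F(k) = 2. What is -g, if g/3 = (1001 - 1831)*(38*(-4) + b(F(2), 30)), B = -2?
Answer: -316230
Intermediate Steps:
b(m, M) = 25 (b(m, M) = (-3 - 2)² = (-5)² = 25)
g = 316230 (g = 3*((1001 - 1831)*(38*(-4) + 25)) = 3*(-830*(-152 + 25)) = 3*(-830*(-127)) = 3*105410 = 316230)
-g = -1*316230 = -316230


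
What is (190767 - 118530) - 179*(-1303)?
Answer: 305474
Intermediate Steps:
(190767 - 118530) - 179*(-1303) = 72237 - 1*(-233237) = 72237 + 233237 = 305474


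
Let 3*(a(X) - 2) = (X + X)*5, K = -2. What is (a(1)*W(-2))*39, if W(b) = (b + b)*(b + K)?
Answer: 3328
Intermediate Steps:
a(X) = 2 + 10*X/3 (a(X) = 2 + ((X + X)*5)/3 = 2 + ((2*X)*5)/3 = 2 + (10*X)/3 = 2 + 10*X/3)
W(b) = 2*b*(-2 + b) (W(b) = (b + b)*(b - 2) = (2*b)*(-2 + b) = 2*b*(-2 + b))
(a(1)*W(-2))*39 = ((2 + (10/3)*1)*(2*(-2)*(-2 - 2)))*39 = ((2 + 10/3)*(2*(-2)*(-4)))*39 = ((16/3)*16)*39 = (256/3)*39 = 3328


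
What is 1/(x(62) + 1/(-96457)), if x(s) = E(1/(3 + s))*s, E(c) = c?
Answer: 6269705/5980269 ≈ 1.0484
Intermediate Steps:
x(s) = s/(3 + s)
1/(x(62) + 1/(-96457)) = 1/(62/(3 + 62) + 1/(-96457)) = 1/(62/65 - 1/96457) = 1/(5980269/6269705) = 6269705/5980269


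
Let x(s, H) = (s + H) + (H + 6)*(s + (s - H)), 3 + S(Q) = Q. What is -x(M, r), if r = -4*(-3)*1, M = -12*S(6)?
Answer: 1536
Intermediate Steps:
S(Q) = -3 + Q
M = -36 (M = -12*(-3 + 6) = -12*3 = -36)
r = 12 (r = 12*1 = 12)
x(s, H) = H + s + (6 + H)*(-H + 2*s) (x(s, H) = (H + s) + (6 + H)*(-H + 2*s) = H + s + (6 + H)*(-H + 2*s))
-x(M, r) = -(-1*12² - 5*12 + 13*(-36) + 2*12*(-36)) = -(-1*144 - 60 - 468 - 864) = -(-144 - 60 - 468 - 864) = -1*(-1536) = 1536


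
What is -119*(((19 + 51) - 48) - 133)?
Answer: 13209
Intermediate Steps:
-119*(((19 + 51) - 48) - 133) = -119*((70 - 48) - 133) = -119*(22 - 133) = -119*(-111) = 13209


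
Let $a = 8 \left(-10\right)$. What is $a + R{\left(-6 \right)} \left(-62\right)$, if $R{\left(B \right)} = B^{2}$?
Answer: $-2312$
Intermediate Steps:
$a = -80$
$a + R{\left(-6 \right)} \left(-62\right) = -80 + \left(-6\right)^{2} \left(-62\right) = -80 + 36 \left(-62\right) = -80 - 2232 = -2312$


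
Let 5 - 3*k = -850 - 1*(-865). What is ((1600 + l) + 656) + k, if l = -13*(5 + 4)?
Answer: 6407/3 ≈ 2135.7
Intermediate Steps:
l = -117 (l = -13*9 = -117)
k = -10/3 (k = 5/3 - (-850 - 1*(-865))/3 = 5/3 - (-850 + 865)/3 = 5/3 - ⅓*15 = 5/3 - 5 = -10/3 ≈ -3.3333)
((1600 + l) + 656) + k = ((1600 - 117) + 656) - 10/3 = (1483 + 656) - 10/3 = 2139 - 10/3 = 6407/3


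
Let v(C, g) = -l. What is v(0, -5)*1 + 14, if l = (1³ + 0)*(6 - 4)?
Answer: 12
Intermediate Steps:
l = 2 (l = (1 + 0)*2 = 1*2 = 2)
v(C, g) = -2 (v(C, g) = -1*2 = -2)
v(0, -5)*1 + 14 = -2*1 + 14 = -2 + 14 = 12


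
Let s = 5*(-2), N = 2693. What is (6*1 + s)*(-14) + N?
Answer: 2749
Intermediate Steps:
s = -10
(6*1 + s)*(-14) + N = (6*1 - 10)*(-14) + 2693 = (6 - 10)*(-14) + 2693 = -4*(-14) + 2693 = 56 + 2693 = 2749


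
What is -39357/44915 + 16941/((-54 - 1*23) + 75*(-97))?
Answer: -1050257679/330215080 ≈ -3.1805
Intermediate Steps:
-39357/44915 + 16941/((-54 - 1*23) + 75*(-97)) = -39357*1/44915 + 16941/((-54 - 23) - 7275) = -39357/44915 + 16941/(-77 - 7275) = -39357/44915 + 16941/(-7352) = -39357/44915 + 16941*(-1/7352) = -39357/44915 - 16941/7352 = -1050257679/330215080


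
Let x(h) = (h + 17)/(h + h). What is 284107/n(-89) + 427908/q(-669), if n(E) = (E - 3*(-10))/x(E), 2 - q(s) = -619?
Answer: -1368183728/1086957 ≈ -1258.7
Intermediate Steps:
q(s) = 621 (q(s) = 2 - 1*(-619) = 2 + 619 = 621)
x(h) = (17 + h)/(2*h) (x(h) = (17 + h)/((2*h)) = (17 + h)*(1/(2*h)) = (17 + h)/(2*h))
n(E) = 2*E*(30 + E)/(17 + E) (n(E) = (E - 3*(-10))/(((17 + E)/(2*E))) = (E + 30)*(2*E/(17 + E)) = (30 + E)*(2*E/(17 + E)) = 2*E*(30 + E)/(17 + E))
284107/n(-89) + 427908/q(-669) = 284107/((2*(-89)*(30 - 89)/(17 - 89))) + 427908/621 = 284107/((2*(-89)*(-59)/(-72))) + 427908*(1/621) = 284107/((2*(-89)*(-1/72)*(-59))) + 142636/207 = 284107/(-5251/36) + 142636/207 = 284107*(-36/5251) + 142636/207 = -10227852/5251 + 142636/207 = -1368183728/1086957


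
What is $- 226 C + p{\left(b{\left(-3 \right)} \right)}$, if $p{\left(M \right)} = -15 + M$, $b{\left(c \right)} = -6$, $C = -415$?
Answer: $93769$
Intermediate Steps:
$- 226 C + p{\left(b{\left(-3 \right)} \right)} = \left(-226\right) \left(-415\right) - 21 = 93790 - 21 = 93769$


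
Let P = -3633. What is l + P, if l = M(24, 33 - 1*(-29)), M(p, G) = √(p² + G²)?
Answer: -3633 + 2*√1105 ≈ -3566.5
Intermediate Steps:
M(p, G) = √(G² + p²)
l = 2*√1105 (l = √((33 - 1*(-29))² + 24²) = √((33 + 29)² + 576) = √(62² + 576) = √(3844 + 576) = √4420 = 2*√1105 ≈ 66.483)
l + P = 2*√1105 - 3633 = -3633 + 2*√1105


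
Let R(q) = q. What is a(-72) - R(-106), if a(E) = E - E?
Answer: 106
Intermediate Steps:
a(E) = 0
a(-72) - R(-106) = 0 - 1*(-106) = 0 + 106 = 106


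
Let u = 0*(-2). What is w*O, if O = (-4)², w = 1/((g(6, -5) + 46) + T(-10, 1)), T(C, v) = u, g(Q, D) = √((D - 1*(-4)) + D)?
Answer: 368/1061 - 8*I*√6/1061 ≈ 0.34684 - 0.018469*I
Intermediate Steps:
g(Q, D) = √(4 + 2*D) (g(Q, D) = √((D + 4) + D) = √((4 + D) + D) = √(4 + 2*D))
u = 0
T(C, v) = 0
w = 1/(46 + I*√6) (w = 1/((√(4 + 2*(-5)) + 46) + 0) = 1/((√(4 - 10) + 46) + 0) = 1/((√(-6) + 46) + 0) = 1/((I*√6 + 46) + 0) = 1/((46 + I*√6) + 0) = 1/(46 + I*√6) ≈ 0.021678 - 0.0011543*I)
O = 16
w*O = (23/1061 - I*√6/2122)*16 = 368/1061 - 8*I*√6/1061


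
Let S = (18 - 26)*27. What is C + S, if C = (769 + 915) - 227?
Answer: 1241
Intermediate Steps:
C = 1457 (C = 1684 - 227 = 1457)
S = -216 (S = -8*27 = -216)
C + S = 1457 - 216 = 1241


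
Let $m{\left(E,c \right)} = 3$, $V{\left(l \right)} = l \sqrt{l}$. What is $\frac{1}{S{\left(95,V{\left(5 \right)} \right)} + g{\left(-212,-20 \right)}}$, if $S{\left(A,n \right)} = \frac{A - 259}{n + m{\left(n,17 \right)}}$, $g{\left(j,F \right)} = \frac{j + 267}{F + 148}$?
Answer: $- \frac{2219392}{108346451} - \frac{3358720 \sqrt{5}}{108346451} \approx -0.089802$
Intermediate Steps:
$V{\left(l \right)} = l^{\frac{3}{2}}$
$g{\left(j,F \right)} = \frac{267 + j}{148 + F}$
$S{\left(A,n \right)} = \frac{-259 + A}{3 + n}$ ($S{\left(A,n \right)} = \frac{A - 259}{n + 3} = \frac{-259 + A}{3 + n}$)
$\frac{1}{S{\left(95,V{\left(5 \right)} \right)} + g{\left(-212,-20 \right)}} = \frac{1}{\frac{-259 + 95}{3 + 5^{\frac{3}{2}}} + \frac{267 - 212}{148 - 20}} = \frac{1}{\frac{1}{3 + 5 \sqrt{5}} \left(-164\right) + \frac{1}{128} \cdot 55} = \frac{1}{- \frac{164}{3 + 5 \sqrt{5}} + \frac{1}{128} \cdot 55} = \frac{1}{- \frac{164}{3 + 5 \sqrt{5}} + \frac{55}{128}} = \frac{1}{\frac{55}{128} - \frac{164}{3 + 5 \sqrt{5}}}$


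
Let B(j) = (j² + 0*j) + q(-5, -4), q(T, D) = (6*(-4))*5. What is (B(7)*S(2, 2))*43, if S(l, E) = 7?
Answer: -21371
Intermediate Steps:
q(T, D) = -120 (q(T, D) = -24*5 = -120)
B(j) = -120 + j² (B(j) = (j² + 0*j) - 120 = (j² + 0) - 120 = j² - 120 = -120 + j²)
(B(7)*S(2, 2))*43 = ((-120 + 7²)*7)*43 = ((-120 + 49)*7)*43 = -71*7*43 = -497*43 = -21371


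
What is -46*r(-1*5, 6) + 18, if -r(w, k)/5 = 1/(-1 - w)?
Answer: 151/2 ≈ 75.500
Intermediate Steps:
r(w, k) = -5/(-1 - w)
-46*r(-1*5, 6) + 18 = -230/(1 - 1*5) + 18 = -230/(1 - 5) + 18 = -230/(-4) + 18 = -230*(-1)/4 + 18 = -46*(-5/4) + 18 = 115/2 + 18 = 151/2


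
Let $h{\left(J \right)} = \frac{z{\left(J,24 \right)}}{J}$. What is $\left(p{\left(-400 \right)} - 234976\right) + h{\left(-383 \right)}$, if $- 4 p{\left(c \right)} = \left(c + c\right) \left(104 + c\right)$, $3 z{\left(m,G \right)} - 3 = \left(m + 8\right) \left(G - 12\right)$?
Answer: $- \frac{112667909}{383} \approx -2.9417 \cdot 10^{5}$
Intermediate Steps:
$z{\left(m,G \right)} = 1 + \frac{\left(-12 + G\right) \left(8 + m\right)}{3}$ ($z{\left(m,G \right)} = 1 + \frac{\left(m + 8\right) \left(G - 12\right)}{3} = 1 + \frac{\left(8 + m\right) \left(-12 + G\right)}{3} = 1 + \frac{\left(-12 + G\right) \left(8 + m\right)}{3}$)
$h{\left(J \right)} = \frac{33 + 4 J}{J}$ ($h{\left(J \right)} = \frac{-31 - 4 J + \frac{8}{3} \cdot 24 + \frac{1}{3} \cdot 24 J}{J} = \frac{-31 - 4 J + 64 + 8 J}{J} = \frac{33 + 4 J}{J}$)
$p{\left(c \right)} = - \frac{c \left(104 + c\right)}{2}$ ($p{\left(c \right)} = - \frac{\left(c + c\right) \left(104 + c\right)}{4} = - \frac{2 c \left(104 + c\right)}{4} = - \frac{c \left(104 + c\right)}{2}$)
$\left(p{\left(-400 \right)} - 234976\right) + h{\left(-383 \right)} = \left(\left(- \frac{1}{2}\right) \left(-400\right) \left(104 - 400\right) - 234976\right) + \left(4 + \frac{33}{-383}\right) = \left(\left(- \frac{1}{2}\right) \left(-400\right) \left(-296\right) - 234976\right) + \left(4 + 33 \left(- \frac{1}{383}\right)\right) = \left(-59200 - 234976\right) + \left(4 - \frac{33}{383}\right) = -294176 + \frac{1499}{383} = - \frac{112667909}{383}$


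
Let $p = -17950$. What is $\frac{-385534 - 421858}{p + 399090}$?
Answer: $- \frac{201848}{95285} \approx -2.1184$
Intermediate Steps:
$\frac{-385534 - 421858}{p + 399090} = \frac{-385534 - 421858}{-17950 + 399090} = - \frac{807392}{381140} = \left(-807392\right) \frac{1}{381140} = - \frac{201848}{95285}$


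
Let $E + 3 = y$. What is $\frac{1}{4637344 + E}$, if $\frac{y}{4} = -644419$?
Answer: $\frac{1}{2059665} \approx 4.8552 \cdot 10^{-7}$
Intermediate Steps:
$y = -2577676$ ($y = 4 \left(-644419\right) = -2577676$)
$E = -2577679$ ($E = -3 - 2577676 = -2577679$)
$\frac{1}{4637344 + E} = \frac{1}{4637344 - 2577679} = \frac{1}{2059665}$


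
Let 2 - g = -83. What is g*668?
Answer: 56780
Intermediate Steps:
g = 85 (g = 2 - 1*(-83) = 2 + 83 = 85)
g*668 = 85*668 = 56780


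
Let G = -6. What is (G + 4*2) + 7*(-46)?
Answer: -320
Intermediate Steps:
(G + 4*2) + 7*(-46) = (-6 + 4*2) + 7*(-46) = (-6 + 8) - 322 = 2 - 322 = -320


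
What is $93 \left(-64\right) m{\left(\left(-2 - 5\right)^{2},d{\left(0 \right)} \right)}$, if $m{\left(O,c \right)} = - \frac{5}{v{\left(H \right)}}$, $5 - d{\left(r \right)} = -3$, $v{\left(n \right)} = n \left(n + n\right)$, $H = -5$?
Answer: $\frac{2976}{5} \approx 595.2$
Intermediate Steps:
$v{\left(n \right)} = 2 n^{2}$ ($v{\left(n \right)} = n 2 n = 2 n^{2}$)
$d{\left(r \right)} = 8$ ($d{\left(r \right)} = 5 - -3 = 5 + 3 = 8$)
$m{\left(O,c \right)} = - \frac{1}{10}$ ($m{\left(O,c \right)} = - \frac{5}{2 \left(-5\right)^{2}} = - \frac{5}{2 \cdot 25} = - \frac{5}{50} = \left(-5\right) \frac{1}{50} = - \frac{1}{10}$)
$93 \left(-64\right) m{\left(\left(-2 - 5\right)^{2},d{\left(0 \right)} \right)} = 93 \left(-64\right) \left(- \frac{1}{10}\right) = \left(-5952\right) \left(- \frac{1}{10}\right) = \frac{2976}{5}$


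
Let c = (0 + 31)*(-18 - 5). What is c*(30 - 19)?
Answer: -7843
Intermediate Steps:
c = -713 (c = 31*(-23) = -713)
c*(30 - 19) = -713*(30 - 19) = -713*11 = -7843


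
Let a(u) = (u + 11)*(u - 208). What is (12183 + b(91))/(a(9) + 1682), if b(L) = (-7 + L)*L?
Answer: -6609/766 ≈ -8.6279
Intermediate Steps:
b(L) = L*(-7 + L)
a(u) = (-208 + u)*(11 + u) (a(u) = (11 + u)*(-208 + u) = (-208 + u)*(11 + u))
(12183 + b(91))/(a(9) + 1682) = (12183 + 91*(-7 + 91))/((-2288 + 9**2 - 197*9) + 1682) = (12183 + 91*84)/((-2288 + 81 - 1773) + 1682) = (12183 + 7644)/(-3980 + 1682) = 19827/(-2298) = 19827*(-1/2298) = -6609/766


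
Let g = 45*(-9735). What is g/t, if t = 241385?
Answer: -87615/48277 ≈ -1.8148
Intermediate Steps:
g = -438075
g/t = -438075/241385 = -438075*1/241385 = -87615/48277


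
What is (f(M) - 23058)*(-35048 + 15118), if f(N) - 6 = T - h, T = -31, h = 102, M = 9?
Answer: 462077050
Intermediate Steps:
f(N) = -127 (f(N) = 6 + (-31 - 1*102) = 6 + (-31 - 102) = 6 - 133 = -127)
(f(M) - 23058)*(-35048 + 15118) = (-127 - 23058)*(-35048 + 15118) = -23185*(-19930) = 462077050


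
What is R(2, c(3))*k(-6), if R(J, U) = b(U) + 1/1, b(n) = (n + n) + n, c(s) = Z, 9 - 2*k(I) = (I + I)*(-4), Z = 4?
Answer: -507/2 ≈ -253.50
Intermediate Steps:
k(I) = 9/2 + 4*I (k(I) = 9/2 - (I + I)*(-4)/2 = 9/2 - 2*I*(-4)/2 = 9/2 - (-4)*I = 9/2 + 4*I)
c(s) = 4
b(n) = 3*n (b(n) = 2*n + n = 3*n)
R(J, U) = 1 + 3*U (R(J, U) = 3*U + 1/1 = 3*U + 1 = 1 + 3*U)
R(2, c(3))*k(-6) = (1 + 3*4)*(9/2 + 4*(-6)) = (1 + 12)*(9/2 - 24) = 13*(-39/2) = -507/2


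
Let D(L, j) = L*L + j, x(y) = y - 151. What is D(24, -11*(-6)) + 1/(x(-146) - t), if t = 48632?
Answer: 31412417/48929 ≈ 642.00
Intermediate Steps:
x(y) = -151 + y
D(L, j) = j + L² (D(L, j) = L² + j = j + L²)
D(24, -11*(-6)) + 1/(x(-146) - t) = (-11*(-6) + 24²) + 1/((-151 - 146) - 1*48632) = (66 + 576) + 1/(-297 - 48632) = 642 + 1/(-48929) = 642 - 1/48929 = 31412417/48929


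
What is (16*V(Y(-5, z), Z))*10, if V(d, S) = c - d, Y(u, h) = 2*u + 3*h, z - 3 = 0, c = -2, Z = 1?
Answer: -160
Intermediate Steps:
z = 3 (z = 3 + 0 = 3)
V(d, S) = -2 - d
(16*V(Y(-5, z), Z))*10 = (16*(-2 - (2*(-5) + 3*3)))*10 = (16*(-2 - (-10 + 9)))*10 = (16*(-2 - 1*(-1)))*10 = (16*(-2 + 1))*10 = (16*(-1))*10 = -16*10 = -160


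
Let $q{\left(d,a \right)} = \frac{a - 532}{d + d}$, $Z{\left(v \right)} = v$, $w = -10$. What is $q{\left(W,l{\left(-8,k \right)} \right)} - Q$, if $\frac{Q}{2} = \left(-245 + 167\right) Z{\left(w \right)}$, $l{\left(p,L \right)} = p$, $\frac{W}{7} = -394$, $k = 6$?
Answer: $- \frac{2151105}{1379} \approx -1559.9$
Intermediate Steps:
$W = -2758$ ($W = 7 \left(-394\right) = -2758$)
$q{\left(d,a \right)} = \frac{-532 + a}{2 d}$
$Q = 1560$ ($Q = 2 \left(-245 + 167\right) \left(-10\right) = 2 \left(\left(-78\right) \left(-10\right)\right) = 2 \cdot 780 = 1560$)
$q{\left(W,l{\left(-8,k \right)} \right)} - Q = \frac{-532 - 8}{2 \left(-2758\right)} - 1560 = \frac{1}{2} \left(- \frac{1}{2758}\right) \left(-540\right) - 1560 = \frac{135}{1379} - 1560 = - \frac{2151105}{1379}$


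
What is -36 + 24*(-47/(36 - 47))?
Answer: 732/11 ≈ 66.545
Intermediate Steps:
-36 + 24*(-47/(36 - 47)) = -36 + 24*(-47/(-11)) = -36 + 24*(-47*(-1/11)) = -36 + 24*(47/11) = -36 + 1128/11 = 732/11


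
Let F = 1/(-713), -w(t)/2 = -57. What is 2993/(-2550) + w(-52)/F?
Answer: -207272093/2550 ≈ -81283.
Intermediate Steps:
w(t) = 114 (w(t) = -2*(-57) = 114)
F = -1/713 ≈ -0.0014025
2993/(-2550) + w(-52)/F = 2993/(-2550) + 114/(-1/713) = 2993*(-1/2550) + 114*(-713) = -2993/2550 - 81282 = -207272093/2550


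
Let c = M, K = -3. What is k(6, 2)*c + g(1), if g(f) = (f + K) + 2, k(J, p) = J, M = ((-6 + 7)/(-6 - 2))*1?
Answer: -¾ ≈ -0.75000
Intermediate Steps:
M = -⅛ (M = (1/(-8))*1 = (1*(-⅛))*1 = -⅛*1 = -⅛ ≈ -0.12500)
c = -⅛ ≈ -0.12500
g(f) = -1 + f (g(f) = (f - 3) + 2 = (-3 + f) + 2 = -1 + f)
k(6, 2)*c + g(1) = 6*(-⅛) + (-1 + 1) = -¾ + 0 = -¾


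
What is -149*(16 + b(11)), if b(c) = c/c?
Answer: -2533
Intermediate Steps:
b(c) = 1
-149*(16 + b(11)) = -149*(16 + 1) = -149*17 = -2533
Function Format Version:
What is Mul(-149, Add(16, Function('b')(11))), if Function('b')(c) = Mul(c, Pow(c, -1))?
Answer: -2533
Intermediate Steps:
Function('b')(c) = 1
Mul(-149, Add(16, Function('b')(11))) = Mul(-149, Add(16, 1)) = Mul(-149, 17) = -2533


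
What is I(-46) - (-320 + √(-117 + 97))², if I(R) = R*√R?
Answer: -102380 - 46*I*√46 + 1280*I*√5 ≈ -1.0238e+5 + 2550.2*I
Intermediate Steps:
I(R) = R^(3/2)
I(-46) - (-320 + √(-117 + 97))² = (-46)^(3/2) - (-320 + √(-117 + 97))² = -46*I*√46 - (-320 + √(-20))² = -46*I*√46 - (-320 + 2*I*√5)² = -(-320 + 2*I*√5)² - 46*I*√46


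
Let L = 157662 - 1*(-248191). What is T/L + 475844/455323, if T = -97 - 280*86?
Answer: 182114370761/184794205519 ≈ 0.98550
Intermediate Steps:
L = 405853 (L = 157662 + 248191 = 405853)
T = -24177 (T = -97 - 24080 = -24177)
T/L + 475844/455323 = -24177/405853 + 475844/455323 = 182114370761/184794205519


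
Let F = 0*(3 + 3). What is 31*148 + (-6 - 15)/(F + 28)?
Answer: 18349/4 ≈ 4587.3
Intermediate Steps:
F = 0 (F = 0*6 = 0)
31*148 + (-6 - 15)/(F + 28) = 31*148 + (-6 - 15)/(0 + 28) = 4588 - 21/28 = 4588 - 21*1/28 = 4588 - 3/4 = 18349/4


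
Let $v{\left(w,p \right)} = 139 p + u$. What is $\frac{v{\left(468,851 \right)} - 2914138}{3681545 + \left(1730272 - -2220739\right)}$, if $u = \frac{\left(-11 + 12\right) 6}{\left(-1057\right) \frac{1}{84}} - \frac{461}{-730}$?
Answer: $- \frac{308186418219}{841336647880} \approx -0.36631$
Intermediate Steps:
$u = \frac{17051}{110230}$ ($u = \frac{1 \cdot 6}{\left(-1057\right) \frac{1}{84}} - - \frac{461}{730} = \frac{6}{- \frac{151}{12}} + \frac{461}{730} = 6 \left(- \frac{12}{151}\right) + \frac{461}{730} = - \frac{72}{151} + \frac{461}{730} = \frac{17051}{110230} \approx 0.15469$)
$v{\left(w,p \right)} = \frac{17051}{110230} + 139 p$ ($v{\left(w,p \right)} = 139 p + \frac{17051}{110230} = \frac{17051}{110230} + 139 p$)
$\frac{v{\left(468,851 \right)} - 2914138}{3681545 + \left(1730272 - -2220739\right)} = \frac{\left(\frac{17051}{110230} + 139 \cdot 851\right) - 2914138}{3681545 + \left(1730272 - -2220739\right)} = \frac{\left(\frac{17051}{110230} + 118289\right) - 2914138}{3681545 + \left(1730272 + 2220739\right)} = \frac{\frac{13039013521}{110230} - 2914138}{3681545 + 3951011} = - \frac{308186418219}{110230 \cdot 7632556} = \left(- \frac{308186418219}{110230}\right) \frac{1}{7632556} = - \frac{308186418219}{841336647880}$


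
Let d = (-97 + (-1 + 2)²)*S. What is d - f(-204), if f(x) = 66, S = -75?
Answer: 7134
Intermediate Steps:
d = 7200 (d = (-97 + (-1 + 2)²)*(-75) = (-97 + 1²)*(-75) = (-97 + 1)*(-75) = -96*(-75) = 7200)
d - f(-204) = 7200 - 1*66 = 7200 - 66 = 7134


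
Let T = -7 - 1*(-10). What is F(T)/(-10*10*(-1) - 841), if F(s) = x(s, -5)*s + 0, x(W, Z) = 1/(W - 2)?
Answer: -1/247 ≈ -0.0040486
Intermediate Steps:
x(W, Z) = 1/(-2 + W)
T = 3 (T = -7 + 10 = 3)
F(s) = s/(-2 + s) (F(s) = s/(-2 + s) + 0 = s/(-2 + s))
F(T)/(-10*10*(-1) - 841) = (3/(-2 + 3))/(-10*10*(-1) - 841) = (3/1)/(-100*(-1) - 841) = (3*1)/(100 - 841) = 3/(-741) = -1/741*3 = -1/247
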